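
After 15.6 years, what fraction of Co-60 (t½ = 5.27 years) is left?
N/N₀ = (1/2)^(t/t½) = 0.1285 = 12.9%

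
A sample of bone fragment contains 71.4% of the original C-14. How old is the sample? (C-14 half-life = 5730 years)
Age = t½ × log₂(1/ratio) = 2785 years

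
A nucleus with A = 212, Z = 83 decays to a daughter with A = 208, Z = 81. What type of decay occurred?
ΔA = -4, ΔZ = -2 ⇒ alpha decay (α)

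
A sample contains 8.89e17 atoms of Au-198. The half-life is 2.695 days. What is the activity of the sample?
A = λN = 2.286e17 decays/day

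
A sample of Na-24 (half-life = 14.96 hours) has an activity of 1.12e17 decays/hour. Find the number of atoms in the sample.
N = A/λ = 2.417e18 atoms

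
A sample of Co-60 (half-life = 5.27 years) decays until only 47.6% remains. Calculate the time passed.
t = t½ × log₂(N₀/N) = 5.644 years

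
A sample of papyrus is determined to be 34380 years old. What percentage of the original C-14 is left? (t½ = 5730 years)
N/N₀ = (1/2)^(t/t½) = 0.01562 = 1.56%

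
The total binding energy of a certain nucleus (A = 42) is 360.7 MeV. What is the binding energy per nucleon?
B.E./A = 360.7/42 = 8.588 MeV/nucleon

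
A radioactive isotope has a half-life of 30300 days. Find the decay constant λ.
λ = ln(2)/t½ = 2.288e-5 day⁻¹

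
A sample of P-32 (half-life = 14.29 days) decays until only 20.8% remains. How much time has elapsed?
t = t½ × log₂(N₀/N) = 32.37 days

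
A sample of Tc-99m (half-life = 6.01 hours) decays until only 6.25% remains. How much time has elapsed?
t = t½ × log₂(N₀/N) = 24.04 hours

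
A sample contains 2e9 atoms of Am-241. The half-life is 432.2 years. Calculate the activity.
A = λN = 3.208e6 decays/year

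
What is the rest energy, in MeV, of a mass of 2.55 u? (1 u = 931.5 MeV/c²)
E = mc² = 2375 MeV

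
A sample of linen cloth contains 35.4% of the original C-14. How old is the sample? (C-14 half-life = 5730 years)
Age = t½ × log₂(1/ratio) = 8585 years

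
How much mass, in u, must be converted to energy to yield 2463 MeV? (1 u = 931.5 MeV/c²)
m = E/c² = 2.644 u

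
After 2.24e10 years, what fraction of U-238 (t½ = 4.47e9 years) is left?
N/N₀ = (1/2)^(t/t½) = 0.03101 = 3.1%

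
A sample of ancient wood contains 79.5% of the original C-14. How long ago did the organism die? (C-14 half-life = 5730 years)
Age = t½ × log₂(1/ratio) = 1896 years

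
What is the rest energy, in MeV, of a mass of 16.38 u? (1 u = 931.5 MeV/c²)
E = mc² = 15260 MeV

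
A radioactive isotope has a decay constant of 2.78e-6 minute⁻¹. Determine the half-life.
t½ = ln(2)/λ = 2.493e5 minutes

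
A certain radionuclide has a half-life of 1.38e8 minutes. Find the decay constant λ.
λ = ln(2)/t½ = 5.023e-9 minute⁻¹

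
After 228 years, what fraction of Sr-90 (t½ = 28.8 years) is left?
N/N₀ = (1/2)^(t/t½) = 0.004139 = 0.414%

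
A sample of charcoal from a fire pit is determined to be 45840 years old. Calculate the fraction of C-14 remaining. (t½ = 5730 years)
N/N₀ = (1/2)^(t/t½) = 0.003906 = 0.391%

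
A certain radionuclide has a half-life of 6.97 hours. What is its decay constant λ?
λ = ln(2)/t½ = 0.09945 hour⁻¹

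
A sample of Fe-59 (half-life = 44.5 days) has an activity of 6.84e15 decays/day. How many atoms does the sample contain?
N = A/λ = 4.391e17 atoms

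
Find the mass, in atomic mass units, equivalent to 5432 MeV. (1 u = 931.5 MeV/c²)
m = E/c² = 5.831 u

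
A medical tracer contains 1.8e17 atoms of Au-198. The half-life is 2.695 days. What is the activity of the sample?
A = λN = 4.63e16 decays/day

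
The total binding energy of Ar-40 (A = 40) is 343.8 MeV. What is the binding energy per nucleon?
B.E./A = 343.8/40 = 8.595 MeV/nucleon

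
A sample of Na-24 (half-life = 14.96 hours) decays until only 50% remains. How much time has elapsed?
t = t½ × log₂(N₀/N) = 14.96 hours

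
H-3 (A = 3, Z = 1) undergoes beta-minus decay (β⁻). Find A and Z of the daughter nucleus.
Daughter: A = 3, Z = 2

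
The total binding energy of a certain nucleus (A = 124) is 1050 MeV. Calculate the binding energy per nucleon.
B.E./A = 1050/124 = 8.468 MeV/nucleon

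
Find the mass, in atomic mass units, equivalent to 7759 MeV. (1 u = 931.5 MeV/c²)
m = E/c² = 8.33 u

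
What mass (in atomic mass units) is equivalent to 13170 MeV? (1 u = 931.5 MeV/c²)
m = E/c² = 14.14 u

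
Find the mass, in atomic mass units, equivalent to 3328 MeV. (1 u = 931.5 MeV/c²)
m = E/c² = 3.573 u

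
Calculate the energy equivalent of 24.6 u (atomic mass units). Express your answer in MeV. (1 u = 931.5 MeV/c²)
E = mc² = 22910 MeV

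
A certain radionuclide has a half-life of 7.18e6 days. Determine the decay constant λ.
λ = ln(2)/t½ = 9.654e-8 day⁻¹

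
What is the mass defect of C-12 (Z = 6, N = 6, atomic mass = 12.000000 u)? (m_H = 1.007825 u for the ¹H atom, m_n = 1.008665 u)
Δm = Z·m_H + N·m_n − M = 0.09894 u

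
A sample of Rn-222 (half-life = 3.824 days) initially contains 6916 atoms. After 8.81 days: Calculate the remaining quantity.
N = N₀(1/2)^(t/t½) = 1401 atoms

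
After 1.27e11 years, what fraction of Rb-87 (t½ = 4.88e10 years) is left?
N/N₀ = (1/2)^(t/t½) = 0.1647 = 16.5%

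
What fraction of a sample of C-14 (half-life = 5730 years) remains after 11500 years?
N/N₀ = (1/2)^(t/t½) = 0.2488 = 24.9%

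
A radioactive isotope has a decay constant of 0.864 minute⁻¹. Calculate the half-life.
t½ = ln(2)/λ = 0.8023 minutes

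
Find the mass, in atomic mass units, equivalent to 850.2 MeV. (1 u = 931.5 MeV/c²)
m = E/c² = 0.9127 u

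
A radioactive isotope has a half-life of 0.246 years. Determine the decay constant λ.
λ = ln(2)/t½ = 2.818 year⁻¹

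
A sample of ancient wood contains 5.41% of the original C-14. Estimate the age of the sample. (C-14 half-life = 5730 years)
Age = t½ × log₂(1/ratio) = 24110 years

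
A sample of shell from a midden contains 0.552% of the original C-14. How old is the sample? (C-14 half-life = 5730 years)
Age = t½ × log₂(1/ratio) = 42980 years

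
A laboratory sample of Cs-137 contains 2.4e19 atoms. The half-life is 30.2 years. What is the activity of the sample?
A = λN = 5.508e17 decays/year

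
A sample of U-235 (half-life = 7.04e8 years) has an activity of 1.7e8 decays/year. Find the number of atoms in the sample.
N = A/λ = 1.727e17 atoms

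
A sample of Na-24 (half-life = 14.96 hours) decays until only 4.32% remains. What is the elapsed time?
t = t½ × log₂(N₀/N) = 67.81 hours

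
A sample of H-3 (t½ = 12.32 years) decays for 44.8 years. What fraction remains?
N/N₀ = (1/2)^(t/t½) = 0.08042 = 8.04%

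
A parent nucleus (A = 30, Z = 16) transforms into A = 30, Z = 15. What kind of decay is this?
ΔA = 0, ΔZ = -1 ⇒ beta-plus decay (β⁺) or electron capture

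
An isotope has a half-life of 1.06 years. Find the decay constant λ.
λ = ln(2)/t½ = 0.6539 year⁻¹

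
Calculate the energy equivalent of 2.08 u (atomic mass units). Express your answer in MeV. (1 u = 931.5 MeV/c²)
E = mc² = 1938 MeV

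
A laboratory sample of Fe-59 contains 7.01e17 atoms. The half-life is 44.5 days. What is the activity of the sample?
A = λN = 1.092e16 decays/day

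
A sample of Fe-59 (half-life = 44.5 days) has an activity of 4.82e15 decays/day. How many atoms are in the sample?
N = A/λ = 3.094e17 atoms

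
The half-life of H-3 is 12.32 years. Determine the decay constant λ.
λ = ln(2)/t½ = 0.05626 year⁻¹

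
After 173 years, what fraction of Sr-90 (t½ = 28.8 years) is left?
N/N₀ = (1/2)^(t/t½) = 0.01555 = 1.55%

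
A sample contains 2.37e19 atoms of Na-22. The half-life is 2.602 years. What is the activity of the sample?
A = λN = 6.313e18 decays/year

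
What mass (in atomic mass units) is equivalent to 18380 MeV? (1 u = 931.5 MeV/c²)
m = E/c² = 19.73 u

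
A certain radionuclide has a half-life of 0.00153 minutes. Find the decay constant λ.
λ = ln(2)/t½ = 453 minute⁻¹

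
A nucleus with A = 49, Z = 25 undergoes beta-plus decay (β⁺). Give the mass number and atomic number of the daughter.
Daughter: A = 49, Z = 24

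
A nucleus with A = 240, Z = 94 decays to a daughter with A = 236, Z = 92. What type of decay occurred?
ΔA = -4, ΔZ = -2 ⇒ alpha decay (α)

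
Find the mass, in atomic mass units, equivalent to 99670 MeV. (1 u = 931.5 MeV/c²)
m = E/c² = 107 u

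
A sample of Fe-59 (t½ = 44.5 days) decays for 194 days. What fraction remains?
N/N₀ = (1/2)^(t/t½) = 0.04871 = 4.87%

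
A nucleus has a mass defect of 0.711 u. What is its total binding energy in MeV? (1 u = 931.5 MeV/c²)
B.E. = Δm × 931.5 = 662.3 MeV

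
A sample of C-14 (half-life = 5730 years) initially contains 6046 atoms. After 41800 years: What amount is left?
N = N₀(1/2)^(t/t½) = 38.5 atoms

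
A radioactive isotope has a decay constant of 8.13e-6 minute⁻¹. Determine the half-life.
t½ = ln(2)/λ = 85260 minutes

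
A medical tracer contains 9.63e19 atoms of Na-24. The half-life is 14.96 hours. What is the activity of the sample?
A = λN = 4.462e18 decays/hour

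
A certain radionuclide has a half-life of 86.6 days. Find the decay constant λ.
λ = ln(2)/t½ = 0.008004 day⁻¹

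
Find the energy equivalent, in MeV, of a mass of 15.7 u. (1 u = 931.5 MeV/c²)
E = mc² = 14620 MeV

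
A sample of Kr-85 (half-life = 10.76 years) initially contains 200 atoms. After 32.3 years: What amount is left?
N = N₀(1/2)^(t/t½) = 24.97 atoms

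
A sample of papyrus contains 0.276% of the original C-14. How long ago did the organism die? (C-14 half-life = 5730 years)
Age = t½ × log₂(1/ratio) = 48710 years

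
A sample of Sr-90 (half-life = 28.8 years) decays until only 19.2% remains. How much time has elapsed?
t = t½ × log₂(N₀/N) = 68.57 years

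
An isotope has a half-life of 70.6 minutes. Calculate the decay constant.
λ = ln(2)/t½ = 0.009818 minute⁻¹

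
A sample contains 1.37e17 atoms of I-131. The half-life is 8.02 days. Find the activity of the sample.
A = λN = 1.184e16 decays/day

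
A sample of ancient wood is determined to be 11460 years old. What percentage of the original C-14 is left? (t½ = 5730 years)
N/N₀ = (1/2)^(t/t½) = 0.25 = 25%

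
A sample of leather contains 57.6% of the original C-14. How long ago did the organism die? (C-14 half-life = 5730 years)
Age = t½ × log₂(1/ratio) = 4560 years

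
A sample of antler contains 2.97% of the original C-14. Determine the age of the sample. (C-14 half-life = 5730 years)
Age = t½ × log₂(1/ratio) = 29070 years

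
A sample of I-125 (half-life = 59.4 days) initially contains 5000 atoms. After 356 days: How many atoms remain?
N = N₀(1/2)^(t/t½) = 78.49 atoms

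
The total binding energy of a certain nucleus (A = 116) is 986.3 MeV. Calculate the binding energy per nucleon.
B.E./A = 986.3/116 = 8.503 MeV/nucleon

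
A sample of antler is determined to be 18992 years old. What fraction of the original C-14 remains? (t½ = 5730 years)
N/N₀ = (1/2)^(t/t½) = 0.1005 = 10.1%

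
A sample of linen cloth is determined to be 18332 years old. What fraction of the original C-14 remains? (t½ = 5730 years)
N/N₀ = (1/2)^(t/t½) = 0.1089 = 10.9%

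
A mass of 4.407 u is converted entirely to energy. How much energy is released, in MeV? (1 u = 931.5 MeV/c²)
E = mc² = 4105 MeV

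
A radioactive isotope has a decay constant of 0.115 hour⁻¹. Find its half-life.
t½ = ln(2)/λ = 6.027 hours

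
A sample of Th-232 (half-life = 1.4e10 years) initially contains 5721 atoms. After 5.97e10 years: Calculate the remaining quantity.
N = N₀(1/2)^(t/t½) = 297.7 atoms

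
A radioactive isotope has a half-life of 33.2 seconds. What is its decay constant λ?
λ = ln(2)/t½ = 0.02088 second⁻¹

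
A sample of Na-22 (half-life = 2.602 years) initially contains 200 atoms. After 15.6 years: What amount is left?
N = N₀(1/2)^(t/t½) = 3.135 atoms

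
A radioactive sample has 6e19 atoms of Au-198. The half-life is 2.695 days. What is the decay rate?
A = λN = 1.543e19 decays/day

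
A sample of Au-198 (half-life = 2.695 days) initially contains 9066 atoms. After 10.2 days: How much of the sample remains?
N = N₀(1/2)^(t/t½) = 657.8 atoms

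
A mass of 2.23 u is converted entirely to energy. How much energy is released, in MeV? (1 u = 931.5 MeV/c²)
E = mc² = 2077 MeV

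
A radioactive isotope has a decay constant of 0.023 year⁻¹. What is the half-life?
t½ = ln(2)/λ = 30.14 years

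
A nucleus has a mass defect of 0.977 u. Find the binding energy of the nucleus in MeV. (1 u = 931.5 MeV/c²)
B.E. = Δm × 931.5 = 910.1 MeV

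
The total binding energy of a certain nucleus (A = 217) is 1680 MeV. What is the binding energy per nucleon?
B.E./A = 1680/217 = 7.742 MeV/nucleon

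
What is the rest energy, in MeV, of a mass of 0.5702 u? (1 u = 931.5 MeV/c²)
E = mc² = 531.1 MeV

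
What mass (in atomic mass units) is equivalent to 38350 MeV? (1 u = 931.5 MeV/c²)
m = E/c² = 41.17 u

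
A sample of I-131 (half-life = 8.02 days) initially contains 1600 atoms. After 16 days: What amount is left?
N = N₀(1/2)^(t/t½) = 401.4 atoms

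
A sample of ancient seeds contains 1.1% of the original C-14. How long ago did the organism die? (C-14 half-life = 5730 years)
Age = t½ × log₂(1/ratio) = 37280 years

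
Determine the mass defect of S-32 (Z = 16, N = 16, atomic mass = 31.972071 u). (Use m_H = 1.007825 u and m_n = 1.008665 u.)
Δm = Z·m_H + N·m_n − M = 0.2918 u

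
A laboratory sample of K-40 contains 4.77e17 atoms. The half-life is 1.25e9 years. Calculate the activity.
A = λN = 2.645e8 decays/year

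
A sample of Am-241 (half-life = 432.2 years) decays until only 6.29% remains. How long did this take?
t = t½ × log₂(N₀/N) = 1725 years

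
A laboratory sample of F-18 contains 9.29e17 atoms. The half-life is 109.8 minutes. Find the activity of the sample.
A = λN = 5.865e15 decays/minute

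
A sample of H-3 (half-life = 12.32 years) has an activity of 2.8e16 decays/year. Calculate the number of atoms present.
N = A/λ = 4.977e17 atoms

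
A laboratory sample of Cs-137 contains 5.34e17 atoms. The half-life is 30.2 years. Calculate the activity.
A = λN = 1.226e16 decays/year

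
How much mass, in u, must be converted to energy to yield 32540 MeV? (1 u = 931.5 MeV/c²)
m = E/c² = 34.93 u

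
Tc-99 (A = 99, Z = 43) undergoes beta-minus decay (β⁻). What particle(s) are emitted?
β⁻: electron (e⁻) + antineutrino (ν̄ₑ)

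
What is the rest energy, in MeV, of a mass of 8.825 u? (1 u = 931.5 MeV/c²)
E = mc² = 8220 MeV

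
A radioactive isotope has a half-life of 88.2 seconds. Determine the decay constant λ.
λ = ln(2)/t½ = 0.007859 second⁻¹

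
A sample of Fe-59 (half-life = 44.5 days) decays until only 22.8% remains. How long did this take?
t = t½ × log₂(N₀/N) = 94.91 days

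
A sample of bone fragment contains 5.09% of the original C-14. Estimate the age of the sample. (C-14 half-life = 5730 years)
Age = t½ × log₂(1/ratio) = 24620 years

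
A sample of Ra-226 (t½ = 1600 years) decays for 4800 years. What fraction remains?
N/N₀ = (1/2)^(t/t½) = 0.125 = 12.5%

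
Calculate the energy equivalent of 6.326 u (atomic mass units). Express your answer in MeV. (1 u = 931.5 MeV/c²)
E = mc² = 5893 MeV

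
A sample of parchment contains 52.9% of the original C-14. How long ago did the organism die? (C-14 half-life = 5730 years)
Age = t½ × log₂(1/ratio) = 5264 years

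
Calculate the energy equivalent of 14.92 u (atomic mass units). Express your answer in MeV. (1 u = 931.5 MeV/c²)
E = mc² = 13900 MeV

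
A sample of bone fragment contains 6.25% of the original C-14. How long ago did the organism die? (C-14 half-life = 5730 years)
Age = t½ × log₂(1/ratio) = 22920 years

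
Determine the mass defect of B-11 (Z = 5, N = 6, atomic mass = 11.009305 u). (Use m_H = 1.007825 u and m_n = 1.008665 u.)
Δm = Z·m_H + N·m_n − M = 0.08181 u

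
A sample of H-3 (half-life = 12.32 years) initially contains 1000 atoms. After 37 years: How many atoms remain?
N = N₀(1/2)^(t/t½) = 124.7 atoms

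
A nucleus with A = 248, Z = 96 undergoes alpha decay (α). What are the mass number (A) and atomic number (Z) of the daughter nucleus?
Daughter: A = 244, Z = 94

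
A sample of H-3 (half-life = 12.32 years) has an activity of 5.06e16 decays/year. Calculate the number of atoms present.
N = A/λ = 8.994e17 atoms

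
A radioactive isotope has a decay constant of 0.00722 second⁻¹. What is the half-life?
t½ = ln(2)/λ = 96 seconds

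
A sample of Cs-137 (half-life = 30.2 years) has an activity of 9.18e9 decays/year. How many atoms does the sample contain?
N = A/λ = 4e11 atoms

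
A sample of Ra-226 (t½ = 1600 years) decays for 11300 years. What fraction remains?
N/N₀ = (1/2)^(t/t½) = 0.007481 = 0.748%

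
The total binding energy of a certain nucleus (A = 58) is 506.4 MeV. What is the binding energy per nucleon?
B.E./A = 506.4/58 = 8.731 MeV/nucleon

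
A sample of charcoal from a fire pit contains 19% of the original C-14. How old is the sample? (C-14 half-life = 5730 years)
Age = t½ × log₂(1/ratio) = 13730 years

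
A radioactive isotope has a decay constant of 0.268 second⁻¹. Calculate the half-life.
t½ = ln(2)/λ = 2.586 seconds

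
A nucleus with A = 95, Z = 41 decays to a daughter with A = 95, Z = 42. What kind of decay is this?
ΔA = 0, ΔZ = +1 ⇒ beta-minus decay (β⁻)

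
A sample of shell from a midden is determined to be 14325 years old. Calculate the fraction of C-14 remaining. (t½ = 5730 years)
N/N₀ = (1/2)^(t/t½) = 0.1768 = 17.7%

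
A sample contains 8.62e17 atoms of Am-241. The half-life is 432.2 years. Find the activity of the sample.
A = λN = 1.382e15 decays/year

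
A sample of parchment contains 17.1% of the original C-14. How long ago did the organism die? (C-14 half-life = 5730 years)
Age = t½ × log₂(1/ratio) = 14600 years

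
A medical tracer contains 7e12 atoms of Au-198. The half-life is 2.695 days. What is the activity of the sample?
A = λN = 1.8e12 decays/day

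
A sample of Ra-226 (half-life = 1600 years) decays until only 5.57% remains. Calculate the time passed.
t = t½ × log₂(N₀/N) = 6666 years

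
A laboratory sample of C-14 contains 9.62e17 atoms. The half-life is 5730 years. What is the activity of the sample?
A = λN = 1.164e14 decays/year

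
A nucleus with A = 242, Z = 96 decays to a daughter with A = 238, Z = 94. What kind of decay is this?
ΔA = -4, ΔZ = -2 ⇒ alpha decay (α)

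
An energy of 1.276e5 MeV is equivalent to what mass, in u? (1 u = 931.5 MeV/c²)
m = E/c² = 137 u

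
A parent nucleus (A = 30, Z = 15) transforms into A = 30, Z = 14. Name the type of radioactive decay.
ΔA = 0, ΔZ = -1 ⇒ beta-plus decay (β⁺) or electron capture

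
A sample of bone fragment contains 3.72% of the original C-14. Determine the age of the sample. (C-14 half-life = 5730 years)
Age = t½ × log₂(1/ratio) = 27210 years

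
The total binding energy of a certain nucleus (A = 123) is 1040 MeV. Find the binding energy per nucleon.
B.E./A = 1040/123 = 8.455 MeV/nucleon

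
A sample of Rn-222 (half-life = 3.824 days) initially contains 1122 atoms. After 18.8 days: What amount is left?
N = N₀(1/2)^(t/t½) = 37.16 atoms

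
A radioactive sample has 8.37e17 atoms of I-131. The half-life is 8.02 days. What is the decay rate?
A = λN = 7.234e16 decays/day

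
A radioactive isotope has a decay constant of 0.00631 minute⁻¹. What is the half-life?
t½ = ln(2)/λ = 109.8 minutes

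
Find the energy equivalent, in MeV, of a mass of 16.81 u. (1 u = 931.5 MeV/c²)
E = mc² = 15660 MeV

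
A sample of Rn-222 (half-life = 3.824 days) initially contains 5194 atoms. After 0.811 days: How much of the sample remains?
N = N₀(1/2)^(t/t½) = 4484 atoms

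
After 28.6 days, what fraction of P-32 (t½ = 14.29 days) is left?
N/N₀ = (1/2)^(t/t½) = 0.2498 = 25%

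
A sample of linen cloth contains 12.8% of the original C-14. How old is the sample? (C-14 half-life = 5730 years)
Age = t½ × log₂(1/ratio) = 16990 years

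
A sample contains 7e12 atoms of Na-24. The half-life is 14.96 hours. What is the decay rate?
A = λN = 3.243e11 decays/hour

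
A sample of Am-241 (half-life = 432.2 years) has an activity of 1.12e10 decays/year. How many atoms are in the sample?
N = A/λ = 6.984e12 atoms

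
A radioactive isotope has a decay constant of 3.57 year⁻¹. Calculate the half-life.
t½ = ln(2)/λ = 0.1942 years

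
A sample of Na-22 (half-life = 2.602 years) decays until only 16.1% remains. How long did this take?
t = t½ × log₂(N₀/N) = 6.856 years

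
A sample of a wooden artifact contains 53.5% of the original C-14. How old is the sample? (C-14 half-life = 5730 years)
Age = t½ × log₂(1/ratio) = 5171 years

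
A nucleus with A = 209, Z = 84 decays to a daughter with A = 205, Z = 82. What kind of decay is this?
ΔA = -4, ΔZ = -2 ⇒ alpha decay (α)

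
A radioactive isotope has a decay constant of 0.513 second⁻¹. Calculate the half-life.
t½ = ln(2)/λ = 1.351 seconds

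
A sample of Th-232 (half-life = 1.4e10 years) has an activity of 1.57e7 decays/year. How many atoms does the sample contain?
N = A/λ = 3.171e17 atoms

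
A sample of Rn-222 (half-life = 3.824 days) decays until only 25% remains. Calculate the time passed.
t = t½ × log₂(N₀/N) = 7.648 days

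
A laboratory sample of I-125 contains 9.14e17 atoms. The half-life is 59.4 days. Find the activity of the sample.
A = λN = 1.067e16 decays/day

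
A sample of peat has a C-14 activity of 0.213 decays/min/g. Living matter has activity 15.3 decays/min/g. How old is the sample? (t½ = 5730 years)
Age = t½ × log₂(A₀/A) = 35330 years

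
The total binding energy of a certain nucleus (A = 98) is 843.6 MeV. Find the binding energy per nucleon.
B.E./A = 843.6/98 = 8.608 MeV/nucleon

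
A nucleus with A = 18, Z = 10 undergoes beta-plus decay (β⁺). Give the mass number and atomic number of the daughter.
Daughter: A = 18, Z = 9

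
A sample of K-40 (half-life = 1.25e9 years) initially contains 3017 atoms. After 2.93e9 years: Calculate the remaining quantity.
N = N₀(1/2)^(t/t½) = 594.2 atoms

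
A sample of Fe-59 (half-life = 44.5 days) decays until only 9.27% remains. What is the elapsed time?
t = t½ × log₂(N₀/N) = 152.7 days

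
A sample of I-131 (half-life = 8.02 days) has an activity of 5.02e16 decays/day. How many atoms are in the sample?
N = A/λ = 5.808e17 atoms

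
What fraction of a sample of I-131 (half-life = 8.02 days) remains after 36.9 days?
N/N₀ = (1/2)^(t/t½) = 0.04121 = 4.12%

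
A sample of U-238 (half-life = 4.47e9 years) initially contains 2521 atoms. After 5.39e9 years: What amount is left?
N = N₀(1/2)^(t/t½) = 1093 atoms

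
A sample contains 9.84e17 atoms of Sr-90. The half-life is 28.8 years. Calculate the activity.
A = λN = 2.368e16 decays/year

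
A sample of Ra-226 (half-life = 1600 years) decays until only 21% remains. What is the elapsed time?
t = t½ × log₂(N₀/N) = 3602 years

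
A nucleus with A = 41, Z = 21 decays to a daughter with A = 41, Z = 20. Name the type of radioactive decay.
ΔA = 0, ΔZ = -1 ⇒ beta-plus decay (β⁺) or electron capture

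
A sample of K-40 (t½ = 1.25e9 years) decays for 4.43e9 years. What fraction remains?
N/N₀ = (1/2)^(t/t½) = 0.08573 = 8.57%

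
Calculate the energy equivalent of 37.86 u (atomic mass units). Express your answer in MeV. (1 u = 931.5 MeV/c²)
E = mc² = 35270 MeV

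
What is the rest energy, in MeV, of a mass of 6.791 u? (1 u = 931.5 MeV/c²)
E = mc² = 6326 MeV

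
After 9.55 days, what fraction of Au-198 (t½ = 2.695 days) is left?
N/N₀ = (1/2)^(t/t½) = 0.08576 = 8.58%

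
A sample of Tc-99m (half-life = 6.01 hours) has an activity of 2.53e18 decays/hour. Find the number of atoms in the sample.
N = A/λ = 2.194e19 atoms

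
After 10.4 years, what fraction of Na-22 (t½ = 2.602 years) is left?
N/N₀ = (1/2)^(t/t½) = 0.06263 = 6.26%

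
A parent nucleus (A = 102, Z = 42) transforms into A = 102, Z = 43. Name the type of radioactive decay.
ΔA = 0, ΔZ = +1 ⇒ beta-minus decay (β⁻)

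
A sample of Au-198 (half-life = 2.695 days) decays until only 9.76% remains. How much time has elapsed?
t = t½ × log₂(N₀/N) = 9.047 days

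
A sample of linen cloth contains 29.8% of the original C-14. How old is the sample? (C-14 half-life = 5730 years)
Age = t½ × log₂(1/ratio) = 10010 years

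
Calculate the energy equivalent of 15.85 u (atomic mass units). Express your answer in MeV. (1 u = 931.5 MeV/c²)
E = mc² = 14760 MeV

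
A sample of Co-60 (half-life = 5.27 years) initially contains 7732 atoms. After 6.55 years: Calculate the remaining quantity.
N = N₀(1/2)^(t/t½) = 3267 atoms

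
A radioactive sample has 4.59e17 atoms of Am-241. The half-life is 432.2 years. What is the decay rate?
A = λN = 7.361e14 decays/year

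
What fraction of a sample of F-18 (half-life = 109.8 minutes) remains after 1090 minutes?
N/N₀ = (1/2)^(t/t½) = 0.001027 = 0.103%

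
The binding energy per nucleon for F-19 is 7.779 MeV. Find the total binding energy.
B.E. = 7.779 × 19 = 147.8 MeV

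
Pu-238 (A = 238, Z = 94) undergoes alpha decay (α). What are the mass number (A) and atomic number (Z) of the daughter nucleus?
Daughter: A = 234, Z = 92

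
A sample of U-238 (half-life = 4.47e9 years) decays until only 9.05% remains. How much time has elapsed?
t = t½ × log₂(N₀/N) = 1.549e10 years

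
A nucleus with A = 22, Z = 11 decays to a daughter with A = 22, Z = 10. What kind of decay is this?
ΔA = 0, ΔZ = -1 ⇒ beta-plus decay (β⁺) or electron capture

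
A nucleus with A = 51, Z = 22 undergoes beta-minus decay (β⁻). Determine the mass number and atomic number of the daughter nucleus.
Daughter: A = 51, Z = 23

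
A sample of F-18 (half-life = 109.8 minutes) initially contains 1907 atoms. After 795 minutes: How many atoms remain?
N = N₀(1/2)^(t/t½) = 12.61 atoms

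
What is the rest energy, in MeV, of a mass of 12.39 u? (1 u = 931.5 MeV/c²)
E = mc² = 11540 MeV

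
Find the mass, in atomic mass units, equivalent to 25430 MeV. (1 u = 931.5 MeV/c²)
m = E/c² = 27.3 u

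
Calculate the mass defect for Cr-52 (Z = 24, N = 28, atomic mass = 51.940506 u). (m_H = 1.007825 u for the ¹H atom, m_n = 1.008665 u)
Δm = Z·m_H + N·m_n − M = 0.4899 u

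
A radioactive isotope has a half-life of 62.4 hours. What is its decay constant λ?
λ = ln(2)/t½ = 0.01111 hour⁻¹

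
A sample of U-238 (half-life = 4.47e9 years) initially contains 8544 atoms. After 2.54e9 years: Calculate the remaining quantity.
N = N₀(1/2)^(t/t½) = 5762 atoms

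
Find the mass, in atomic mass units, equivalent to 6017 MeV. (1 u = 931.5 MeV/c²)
m = E/c² = 6.459 u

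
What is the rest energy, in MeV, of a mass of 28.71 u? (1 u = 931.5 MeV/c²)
E = mc² = 26740 MeV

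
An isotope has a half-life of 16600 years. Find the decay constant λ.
λ = ln(2)/t½ = 4.176e-5 year⁻¹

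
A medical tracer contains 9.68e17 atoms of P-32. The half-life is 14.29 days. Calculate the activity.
A = λN = 4.695e16 decays/day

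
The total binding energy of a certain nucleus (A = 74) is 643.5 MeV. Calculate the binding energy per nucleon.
B.E./A = 643.5/74 = 8.696 MeV/nucleon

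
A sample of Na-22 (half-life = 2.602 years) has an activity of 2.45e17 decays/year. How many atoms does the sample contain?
N = A/λ = 9.197e17 atoms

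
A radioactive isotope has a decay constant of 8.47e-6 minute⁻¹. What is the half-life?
t½ = ln(2)/λ = 81840 minutes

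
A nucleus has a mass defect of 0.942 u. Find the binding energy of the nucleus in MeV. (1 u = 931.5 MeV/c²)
B.E. = Δm × 931.5 = 877.5 MeV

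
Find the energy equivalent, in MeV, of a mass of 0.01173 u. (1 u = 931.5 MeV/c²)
E = mc² = 10.93 MeV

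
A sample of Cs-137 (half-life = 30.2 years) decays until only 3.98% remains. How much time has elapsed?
t = t½ × log₂(N₀/N) = 140.5 years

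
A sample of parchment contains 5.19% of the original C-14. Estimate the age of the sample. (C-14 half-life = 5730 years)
Age = t½ × log₂(1/ratio) = 24460 years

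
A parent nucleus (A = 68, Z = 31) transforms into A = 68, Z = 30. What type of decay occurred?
ΔA = 0, ΔZ = -1 ⇒ beta-plus decay (β⁺) or electron capture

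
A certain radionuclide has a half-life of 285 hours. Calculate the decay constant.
λ = ln(2)/t½ = 0.002432 hour⁻¹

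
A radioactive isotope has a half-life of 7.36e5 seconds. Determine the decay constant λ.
λ = ln(2)/t½ = 9.418e-7 second⁻¹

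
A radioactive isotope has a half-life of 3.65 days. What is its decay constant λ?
λ = ln(2)/t½ = 0.1899 day⁻¹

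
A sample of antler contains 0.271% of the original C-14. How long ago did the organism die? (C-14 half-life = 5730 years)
Age = t½ × log₂(1/ratio) = 48860 years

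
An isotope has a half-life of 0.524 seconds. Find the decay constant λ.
λ = ln(2)/t½ = 1.323 second⁻¹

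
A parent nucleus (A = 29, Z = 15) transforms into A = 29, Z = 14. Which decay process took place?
ΔA = 0, ΔZ = -1 ⇒ beta-plus decay (β⁺) or electron capture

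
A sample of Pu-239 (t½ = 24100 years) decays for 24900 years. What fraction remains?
N/N₀ = (1/2)^(t/t½) = 0.4886 = 48.9%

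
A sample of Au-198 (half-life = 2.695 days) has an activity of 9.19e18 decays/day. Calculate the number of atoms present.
N = A/λ = 3.573e19 atoms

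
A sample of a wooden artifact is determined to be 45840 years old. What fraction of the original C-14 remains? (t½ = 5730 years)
N/N₀ = (1/2)^(t/t½) = 0.003906 = 0.391%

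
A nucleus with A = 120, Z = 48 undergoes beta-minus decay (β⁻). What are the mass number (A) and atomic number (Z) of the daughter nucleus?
Daughter: A = 120, Z = 49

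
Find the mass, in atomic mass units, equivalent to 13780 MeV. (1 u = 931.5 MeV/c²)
m = E/c² = 14.79 u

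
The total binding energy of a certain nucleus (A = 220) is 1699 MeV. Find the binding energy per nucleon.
B.E./A = 1699/220 = 7.723 MeV/nucleon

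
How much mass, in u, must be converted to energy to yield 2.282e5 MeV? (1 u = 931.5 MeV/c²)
m = E/c² = 245 u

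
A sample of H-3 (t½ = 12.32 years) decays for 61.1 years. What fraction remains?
N/N₀ = (1/2)^(t/t½) = 0.03214 = 3.21%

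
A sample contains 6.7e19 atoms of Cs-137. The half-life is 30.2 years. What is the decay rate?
A = λN = 1.538e18 decays/year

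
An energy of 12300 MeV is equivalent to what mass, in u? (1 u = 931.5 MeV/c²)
m = E/c² = 13.2 u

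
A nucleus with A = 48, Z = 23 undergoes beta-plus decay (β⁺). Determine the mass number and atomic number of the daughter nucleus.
Daughter: A = 48, Z = 22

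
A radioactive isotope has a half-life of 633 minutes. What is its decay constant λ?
λ = ln(2)/t½ = 0.001095 minute⁻¹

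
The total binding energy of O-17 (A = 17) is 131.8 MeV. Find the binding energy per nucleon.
B.E./A = 131.8/17 = 7.753 MeV/nucleon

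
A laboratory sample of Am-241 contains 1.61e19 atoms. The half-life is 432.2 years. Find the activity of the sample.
A = λN = 2.582e16 decays/year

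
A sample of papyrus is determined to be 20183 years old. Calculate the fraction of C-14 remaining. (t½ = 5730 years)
N/N₀ = (1/2)^(t/t½) = 0.08703 = 8.7%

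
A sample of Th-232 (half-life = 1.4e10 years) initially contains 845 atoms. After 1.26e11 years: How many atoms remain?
N = N₀(1/2)^(t/t½) = 1.65 atoms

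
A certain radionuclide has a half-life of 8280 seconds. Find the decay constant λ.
λ = ln(2)/t½ = 8.371e-5 second⁻¹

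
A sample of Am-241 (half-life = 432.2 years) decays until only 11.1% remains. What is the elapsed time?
t = t½ × log₂(N₀/N) = 1371 years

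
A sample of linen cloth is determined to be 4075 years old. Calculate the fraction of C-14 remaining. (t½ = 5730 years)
N/N₀ = (1/2)^(t/t½) = 0.6108 = 61.1%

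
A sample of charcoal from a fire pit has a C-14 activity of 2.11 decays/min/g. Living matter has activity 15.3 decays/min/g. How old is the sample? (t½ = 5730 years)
Age = t½ × log₂(A₀/A) = 16380 years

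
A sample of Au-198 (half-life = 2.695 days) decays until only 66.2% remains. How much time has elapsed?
t = t½ × log₂(N₀/N) = 1.604 days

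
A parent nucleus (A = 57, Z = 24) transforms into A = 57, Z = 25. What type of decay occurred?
ΔA = 0, ΔZ = +1 ⇒ beta-minus decay (β⁻)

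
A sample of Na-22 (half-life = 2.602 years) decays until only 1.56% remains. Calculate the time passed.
t = t½ × log₂(N₀/N) = 15.62 years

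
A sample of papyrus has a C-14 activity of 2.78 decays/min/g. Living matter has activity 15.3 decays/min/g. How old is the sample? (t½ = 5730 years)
Age = t½ × log₂(A₀/A) = 14100 years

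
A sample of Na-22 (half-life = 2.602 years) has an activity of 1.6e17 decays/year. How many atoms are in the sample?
N = A/λ = 6.006e17 atoms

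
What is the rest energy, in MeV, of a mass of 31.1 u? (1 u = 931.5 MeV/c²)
E = mc² = 28970 MeV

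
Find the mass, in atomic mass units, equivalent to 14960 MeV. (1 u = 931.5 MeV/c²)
m = E/c² = 16.06 u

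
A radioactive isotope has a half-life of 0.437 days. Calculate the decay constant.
λ = ln(2)/t½ = 1.586 day⁻¹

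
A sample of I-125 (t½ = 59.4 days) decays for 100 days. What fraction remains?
N/N₀ = (1/2)^(t/t½) = 0.3113 = 31.1%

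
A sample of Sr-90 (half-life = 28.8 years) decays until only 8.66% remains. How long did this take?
t = t½ × log₂(N₀/N) = 101.6 years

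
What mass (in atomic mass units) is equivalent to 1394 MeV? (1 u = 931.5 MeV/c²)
m = E/c² = 1.497 u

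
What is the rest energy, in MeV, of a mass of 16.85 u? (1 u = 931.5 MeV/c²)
E = mc² = 15700 MeV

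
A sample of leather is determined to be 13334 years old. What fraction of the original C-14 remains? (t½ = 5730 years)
N/N₀ = (1/2)^(t/t½) = 0.1993 = 19.9%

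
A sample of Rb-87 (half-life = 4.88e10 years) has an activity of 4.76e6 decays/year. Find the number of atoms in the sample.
N = A/λ = 3.351e17 atoms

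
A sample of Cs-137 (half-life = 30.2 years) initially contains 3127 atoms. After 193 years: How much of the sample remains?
N = N₀(1/2)^(t/t½) = 37.27 atoms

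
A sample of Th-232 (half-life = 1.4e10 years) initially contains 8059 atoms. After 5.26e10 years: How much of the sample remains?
N = N₀(1/2)^(t/t½) = 596 atoms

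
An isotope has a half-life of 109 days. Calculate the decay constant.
λ = ln(2)/t½ = 0.006359 day⁻¹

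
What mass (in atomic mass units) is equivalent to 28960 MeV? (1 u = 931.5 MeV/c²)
m = E/c² = 31.09 u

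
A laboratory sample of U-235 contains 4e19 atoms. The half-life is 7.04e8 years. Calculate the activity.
A = λN = 3.938e10 decays/year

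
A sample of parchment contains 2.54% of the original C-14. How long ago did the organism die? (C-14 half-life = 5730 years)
Age = t½ × log₂(1/ratio) = 30360 years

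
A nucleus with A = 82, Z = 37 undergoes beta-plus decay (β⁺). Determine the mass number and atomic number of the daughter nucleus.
Daughter: A = 82, Z = 36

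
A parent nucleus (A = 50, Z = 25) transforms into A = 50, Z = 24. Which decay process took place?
ΔA = 0, ΔZ = -1 ⇒ beta-plus decay (β⁺) or electron capture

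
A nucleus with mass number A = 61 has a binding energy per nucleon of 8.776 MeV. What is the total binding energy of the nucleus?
B.E. = 8.776 × 61 = 535.3 MeV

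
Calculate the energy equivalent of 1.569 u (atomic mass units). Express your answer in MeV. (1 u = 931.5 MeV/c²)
E = mc² = 1462 MeV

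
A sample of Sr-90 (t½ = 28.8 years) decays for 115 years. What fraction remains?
N/N₀ = (1/2)^(t/t½) = 0.0628 = 6.28%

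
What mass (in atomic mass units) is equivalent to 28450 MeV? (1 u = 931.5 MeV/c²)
m = E/c² = 30.54 u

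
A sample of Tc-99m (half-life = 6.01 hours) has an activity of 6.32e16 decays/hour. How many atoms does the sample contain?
N = A/λ = 5.48e17 atoms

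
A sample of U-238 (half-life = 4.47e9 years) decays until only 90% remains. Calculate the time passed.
t = t½ × log₂(N₀/N) = 6.795e8 years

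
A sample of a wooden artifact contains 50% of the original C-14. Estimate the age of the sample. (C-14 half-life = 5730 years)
Age = t½ × log₂(1/ratio) = 5730 years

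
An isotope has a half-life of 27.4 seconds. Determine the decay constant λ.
λ = ln(2)/t½ = 0.0253 second⁻¹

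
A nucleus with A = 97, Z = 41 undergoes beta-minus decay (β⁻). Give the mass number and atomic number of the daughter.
Daughter: A = 97, Z = 42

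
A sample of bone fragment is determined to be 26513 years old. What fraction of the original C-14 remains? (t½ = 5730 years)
N/N₀ = (1/2)^(t/t½) = 0.04047 = 4.05%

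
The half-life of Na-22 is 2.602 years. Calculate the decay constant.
λ = ln(2)/t½ = 0.2664 year⁻¹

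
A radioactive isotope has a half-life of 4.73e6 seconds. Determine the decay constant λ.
λ = ln(2)/t½ = 1.465e-7 second⁻¹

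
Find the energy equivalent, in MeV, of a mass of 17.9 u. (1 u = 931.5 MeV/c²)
E = mc² = 16670 MeV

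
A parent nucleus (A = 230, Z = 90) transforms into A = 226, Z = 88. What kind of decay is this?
ΔA = -4, ΔZ = -2 ⇒ alpha decay (α)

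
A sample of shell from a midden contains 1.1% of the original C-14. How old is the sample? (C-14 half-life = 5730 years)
Age = t½ × log₂(1/ratio) = 37280 years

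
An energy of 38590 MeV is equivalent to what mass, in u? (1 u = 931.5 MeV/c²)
m = E/c² = 41.43 u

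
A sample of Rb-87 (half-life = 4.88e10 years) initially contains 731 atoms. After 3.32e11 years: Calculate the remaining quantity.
N = N₀(1/2)^(t/t½) = 6.545 atoms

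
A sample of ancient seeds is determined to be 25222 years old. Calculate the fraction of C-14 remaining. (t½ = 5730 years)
N/N₀ = (1/2)^(t/t½) = 0.04731 = 4.73%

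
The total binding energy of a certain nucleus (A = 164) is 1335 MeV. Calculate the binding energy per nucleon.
B.E./A = 1335/164 = 8.14 MeV/nucleon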